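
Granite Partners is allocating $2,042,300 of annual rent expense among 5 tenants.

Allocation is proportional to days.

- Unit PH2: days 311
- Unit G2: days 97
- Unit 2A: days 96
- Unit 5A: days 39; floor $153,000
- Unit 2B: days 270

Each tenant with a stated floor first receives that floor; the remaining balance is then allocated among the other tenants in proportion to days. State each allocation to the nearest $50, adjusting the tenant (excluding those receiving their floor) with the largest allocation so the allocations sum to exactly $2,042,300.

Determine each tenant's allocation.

Minimums first: Unit 5A $153,000. Remaining pool $1,889,300.
Remaining pool split over remaining days 774: Unit PH2 759,137.34 → $759,150; Unit G2 236,772.74 → $236,750; Unit 2A 234,331.78 → $234,350; Unit 2B 659,058.14 → $659,050.

Unit PH2: $759,150 · Unit G2: $236,750 · Unit 2A: $234,350 · Unit 5A: $153,000 · Unit 2B: $659,050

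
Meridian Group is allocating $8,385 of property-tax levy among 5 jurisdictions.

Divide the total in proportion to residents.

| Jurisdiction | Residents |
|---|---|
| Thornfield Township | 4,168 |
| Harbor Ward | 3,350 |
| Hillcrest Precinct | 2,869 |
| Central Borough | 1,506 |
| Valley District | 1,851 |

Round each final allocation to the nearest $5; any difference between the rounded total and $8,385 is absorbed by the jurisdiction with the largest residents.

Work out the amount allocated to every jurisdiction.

Thornfield Township: $2,540 · Harbor Ward: $2,045 · Hillcrest Precinct: $1,750 · Central Borough: $920 · Valley District: $1,130

Residents total: 4,168 + 3,350 + 2,869 + 1,506 + 1,851 = 13,744.
Raw shares: Thornfield Township 2,542.83; Harbor Ward 2,043.78; Hillcrest Precinct 1,750.33; Central Borough 918.79; Valley District 1,129.27.
Rounded to nearest $5: Thornfield Township $2,545; Harbor Ward $2,045; Hillcrest Precinct $1,750; Central Borough $920; Valley District $1,130. Sum = $8,390.
Difference $8,385 − $8,390 = −$5 applied to largest residents (Thornfield Township): Thornfield Township becomes $2,540.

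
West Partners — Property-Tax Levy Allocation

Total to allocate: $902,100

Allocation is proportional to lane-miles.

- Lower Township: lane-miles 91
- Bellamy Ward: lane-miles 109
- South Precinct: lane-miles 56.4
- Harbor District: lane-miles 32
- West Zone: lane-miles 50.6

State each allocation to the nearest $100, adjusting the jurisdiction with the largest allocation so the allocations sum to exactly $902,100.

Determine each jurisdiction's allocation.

Combined lane-miles = 339.
Raw shares: Lower Township 91/339 × $902,100 = 242,156.64; Bellamy Ward 109/339 × $902,100 = 290,055.75; South Precinct 56.4/339 × $902,100 = 150,083.89; Harbor District 32/339 × $902,100 = 85,153.98; West Zone 50.6/339 × $902,100 = 134,649.73.
After rounding ($100): Lower Township $242,200; Bellamy Ward $290,100; South Precinct $150,100; Harbor District $85,200; West Zone $134,600. Sum = $902,200.
Difference $902,100 − $902,200 = −$100 applied to largest allocation (Bellamy Ward): Bellamy Ward becomes $290,000.

Lower Township: $242,200 · Bellamy Ward: $290,000 · South Precinct: $150,100 · Harbor District: $85,200 · West Zone: $134,600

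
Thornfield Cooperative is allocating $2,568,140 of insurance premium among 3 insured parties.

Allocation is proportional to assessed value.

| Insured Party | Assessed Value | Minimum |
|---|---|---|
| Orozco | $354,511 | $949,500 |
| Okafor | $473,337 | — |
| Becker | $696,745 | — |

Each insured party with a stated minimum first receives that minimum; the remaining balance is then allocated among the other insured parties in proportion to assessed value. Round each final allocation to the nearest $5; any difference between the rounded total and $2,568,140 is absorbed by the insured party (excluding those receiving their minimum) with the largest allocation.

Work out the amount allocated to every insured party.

Orozco: $949,500 · Okafor: $654,795 · Becker: $963,845

Minimums first: Orozco $949,500. Balance $1,618,640.
Balance split over remaining assessed value 1,170,082: Okafor 654,793.60 → $654,795; Becker 963,846.40 → $963,845.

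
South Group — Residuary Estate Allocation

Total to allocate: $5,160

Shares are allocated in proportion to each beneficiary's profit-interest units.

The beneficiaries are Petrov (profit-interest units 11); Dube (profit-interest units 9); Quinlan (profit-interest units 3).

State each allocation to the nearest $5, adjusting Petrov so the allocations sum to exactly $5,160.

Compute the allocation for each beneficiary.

Petrov: $2,465 | Dube: $2,020 | Quinlan: $675

Sum of profit-interest units: 23.
Raw shares: Petrov 11/23 × $5,160 = 2,467.83; Dube 9/23 × $5,160 = 2,019.13; Quinlan 3/23 × $5,160 = 673.04.
Rounded to nearest $5: Petrov $2,470; Dube $2,020; Quinlan $675. Sum = $5,165.
Difference $5,160 − $5,165 = −$5 applied to Petrov: Petrov becomes $2,465.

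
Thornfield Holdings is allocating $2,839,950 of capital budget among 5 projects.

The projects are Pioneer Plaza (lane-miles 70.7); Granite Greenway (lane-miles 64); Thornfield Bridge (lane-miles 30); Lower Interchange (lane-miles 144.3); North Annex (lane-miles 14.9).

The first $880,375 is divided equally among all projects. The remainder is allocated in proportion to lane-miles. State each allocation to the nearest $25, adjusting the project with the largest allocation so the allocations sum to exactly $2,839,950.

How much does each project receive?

Pioneer Plaza: $603,800 · Granite Greenway: $563,275 · Thornfield Bridge: $357,575 · Lower Interchange: $1,049,075 · North Annex: $266,225

$880,375 shared equally gives $176,075 per project.
Remainder $1,959,575 by lane-miles (total 323.9): Pioneer Plaza 427,730.63 → $427,725; Granite Greenway 387,196.05 → $387,200; Thornfield Bridge 181,498.15 → $181,500; Lower Interchange 873,006.09 → $873,000; North Annex 90,144.08 → $90,150.
Totals: Pioneer Plaza $176,075 + $427,725 = $603,800; Granite Greenway $176,075 + $387,200 = $563,275; Thornfield Bridge $176,075 + $181,500 = $357,575; Lower Interchange $176,075 + $873,000 = $1,049,075; North Annex $176,075 + $90,150 = $266,225.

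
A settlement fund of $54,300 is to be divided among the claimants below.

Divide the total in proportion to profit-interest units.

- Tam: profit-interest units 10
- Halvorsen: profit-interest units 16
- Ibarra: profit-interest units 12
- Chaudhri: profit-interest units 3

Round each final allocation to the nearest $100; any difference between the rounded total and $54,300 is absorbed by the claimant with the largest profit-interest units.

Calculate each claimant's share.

Tam: $13,200 | Halvorsen: $21,200 | Ibarra: $15,900 | Chaudhri: $4,000

Combined profit-interest units = 10 + 16 + 12 + 3 = 41.
Unrounded shares: Tam 13,243.90; Halvorsen 21,190.24; Ibarra 15,892.68; Chaudhri 3,973.17.
After rounding ($100): Tam $13,200; Halvorsen $21,200; Ibarra $15,900; Chaudhri $4,000. Sum = $54,300.
No rounding difference to absorb.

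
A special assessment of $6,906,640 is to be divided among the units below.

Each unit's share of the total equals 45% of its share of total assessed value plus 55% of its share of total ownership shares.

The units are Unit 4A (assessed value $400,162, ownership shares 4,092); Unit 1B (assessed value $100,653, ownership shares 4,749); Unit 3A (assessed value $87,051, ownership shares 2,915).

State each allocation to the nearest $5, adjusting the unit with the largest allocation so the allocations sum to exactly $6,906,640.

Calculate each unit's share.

Unit 4A: $3,437,840; Unit 1B: $2,066,660; Unit 3A: $1,402,140

Totals — assessed value 587,866, ownership shares 11,756.
Combined weights (45% assessed value + 55% ownership shares): Unit 4A 0.4978; Unit 1B 0.2992; Unit 3A 0.2030.
Unrounded shares: Unit 4A 3,437,841.55; Unit 1B 2,066,660.62; Unit 3A 1,402,137.83.
After rounding ($5): Unit 4A $3,437,840; Unit 1B $2,066,660; Unit 3A $1,402,140. Sum = $6,906,640.
Sum already equals the total — no adjustment.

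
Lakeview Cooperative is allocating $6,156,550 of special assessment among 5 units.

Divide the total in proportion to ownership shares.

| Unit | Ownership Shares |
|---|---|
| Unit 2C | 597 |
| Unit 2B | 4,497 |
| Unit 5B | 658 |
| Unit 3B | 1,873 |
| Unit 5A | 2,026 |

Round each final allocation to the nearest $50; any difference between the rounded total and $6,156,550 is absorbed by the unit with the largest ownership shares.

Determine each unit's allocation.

Unit 2C: $380,850 · Unit 2B: $2,868,750 · Unit 5B: $419,750 · Unit 3B: $1,194,800 · Unit 5A: $1,292,400

Total ownership shares = 9,651.
Unrounded shares: Unit 2C 597/9,651 × $6,156,550 = 380,837.26; Unit 2B 4,497/9,651 × $6,156,550 = 2,868,718.82; Unit 5B 658/9,651 × $6,156,550 = 419,750.27; Unit 3B 1,873/9,651 × $6,156,550 = 1,194,821.07; Unit 5A 2,026/9,651 × $6,156,550 = 1,292,422.58.
At nearest $50: Unit 2C $380,850; Unit 2B $2,868,700; Unit 5B $419,750; Unit 3B $1,194,800; Unit 5A $1,292,400. Sum = $6,156,500.
Difference $6,156,550 − $6,156,500 = +$50 applied to largest ownership shares (Unit 2B): Unit 2B becomes $2,868,750.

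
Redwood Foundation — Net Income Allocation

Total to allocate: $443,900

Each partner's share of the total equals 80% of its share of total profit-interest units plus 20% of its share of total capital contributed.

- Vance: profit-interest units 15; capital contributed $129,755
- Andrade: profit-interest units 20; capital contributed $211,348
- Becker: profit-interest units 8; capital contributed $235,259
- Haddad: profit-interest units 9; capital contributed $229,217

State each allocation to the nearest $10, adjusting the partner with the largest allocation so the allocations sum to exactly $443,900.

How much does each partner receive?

Profit-interest units total 52; capital contributed total 805,579.
Blended shares (80% profit-interest units + 20% capital contributed): Vance 0.2630; Andrade 0.3602; Becker 0.1815; Haddad 0.1954.
Pro-rata amounts: Vance 116,738.30; Andrade 159,876.53; Becker 80,560.90; Haddad 86,724.27.
At nearest $10: Vance $116,740; Andrade $159,880; Becker $80,560; Haddad $86,720. Sum = $443,900.
Sum already equals the total — no adjustment.

Vance: $116,740 | Andrade: $159,880 | Becker: $80,560 | Haddad: $86,720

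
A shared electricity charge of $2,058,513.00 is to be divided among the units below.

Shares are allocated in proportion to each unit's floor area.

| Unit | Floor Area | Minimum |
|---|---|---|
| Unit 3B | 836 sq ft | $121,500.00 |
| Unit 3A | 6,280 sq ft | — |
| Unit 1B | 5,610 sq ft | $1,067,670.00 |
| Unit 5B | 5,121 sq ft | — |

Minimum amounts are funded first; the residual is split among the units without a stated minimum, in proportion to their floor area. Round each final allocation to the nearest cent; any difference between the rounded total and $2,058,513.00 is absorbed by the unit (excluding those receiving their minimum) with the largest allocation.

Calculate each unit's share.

Unit 3B: $121,500.00; Unit 3A: $478,859.23; Unit 1B: $1,067,670.00; Unit 5B: $390,483.77

Fund the minimums — Unit 3B $121,500.00; Unit 1B $1,067,670.00. Remaining pool $869,343.00.
Remaining pool split over remaining floor area 11,401: Unit 3A 478,859.2264 → $478,859.23; Unit 5B 390,483.7736 → $390,483.77.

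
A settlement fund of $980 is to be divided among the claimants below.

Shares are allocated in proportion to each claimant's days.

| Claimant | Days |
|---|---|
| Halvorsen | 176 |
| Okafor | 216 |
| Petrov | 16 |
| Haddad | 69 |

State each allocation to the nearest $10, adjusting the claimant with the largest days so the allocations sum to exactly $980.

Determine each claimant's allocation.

Days total: 477.
Raw shares: Halvorsen 176/477 × $980 = 361.59; Okafor 216/477 × $980 = 443.77; Petrov 16/477 × $980 = 32.87; Haddad 69/477 × $980 = 141.76.
After rounding ($10): Halvorsen $360; Okafor $440; Petrov $30; Haddad $140. Sum = $970.
Difference $980 − $970 = +$10 applied to largest days (Okafor): Okafor becomes $450.

Halvorsen: $360 · Okafor: $450 · Petrov: $30 · Haddad: $140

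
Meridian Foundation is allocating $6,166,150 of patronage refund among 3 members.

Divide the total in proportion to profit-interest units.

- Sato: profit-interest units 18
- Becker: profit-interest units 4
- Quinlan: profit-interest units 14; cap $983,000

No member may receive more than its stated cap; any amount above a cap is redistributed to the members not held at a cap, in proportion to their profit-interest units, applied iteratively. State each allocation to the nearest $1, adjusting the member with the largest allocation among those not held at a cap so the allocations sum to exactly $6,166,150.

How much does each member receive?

Sato: $4,240,759; Becker: $942,391; Quinlan: $983,000

Sum of profit-interest units: 36.
Proportional shares (ignoring caps): Sato 3,083,075.00; Becker 685,127.78; Quinlan 2,397,947.22.
Capped: Quinlan ($983,000); residual $5,183,150 reallocated over remaining profit-interest units 22.
Redistributed shares: Sato 4,240,759.09 → $4,240,759; Becker 942,390.91 → $942,391.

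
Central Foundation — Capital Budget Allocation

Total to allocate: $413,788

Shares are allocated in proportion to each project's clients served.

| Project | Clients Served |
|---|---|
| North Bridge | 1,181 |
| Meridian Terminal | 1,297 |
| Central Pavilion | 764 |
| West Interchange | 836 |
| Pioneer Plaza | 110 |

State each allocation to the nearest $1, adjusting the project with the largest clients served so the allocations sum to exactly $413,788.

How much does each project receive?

North Bridge: $116,687; Meridian Terminal: $128,147; Central Pavilion: $75,486; West Interchange: $82,600; Pioneer Plaza: $10,868

Total clients served = 1,181 + 1,297 + 764 + 836 + 110 = 4,188.
Unrounded shares: North Bridge 116,686.64; Meridian Terminal 128,147.81; Central Pavilion 75,485.68; West Interchange 82,599.51; Pioneer Plaza 10,868.36.
At nearest $1: North Bridge $116,687; Meridian Terminal $128,148; Central Pavilion $75,486; West Interchange $82,600; Pioneer Plaza $10,868. Sum = $413,789.
Difference $413,788 − $413,789 = −$1 applied to largest clients served (Meridian Terminal): Meridian Terminal becomes $128,147.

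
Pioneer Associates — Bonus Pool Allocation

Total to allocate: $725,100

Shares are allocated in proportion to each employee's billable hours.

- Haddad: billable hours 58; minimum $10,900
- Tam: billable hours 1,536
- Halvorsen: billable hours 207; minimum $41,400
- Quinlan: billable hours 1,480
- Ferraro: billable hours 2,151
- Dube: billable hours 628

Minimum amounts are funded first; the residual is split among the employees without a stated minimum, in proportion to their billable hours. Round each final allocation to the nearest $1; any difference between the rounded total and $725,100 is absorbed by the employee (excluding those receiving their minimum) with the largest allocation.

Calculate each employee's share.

Minimums first: Haddad $10,900; Halvorsen $41,400. Residual $672,800.
Residual split over remaining billable hours 5,795: Tam 178,329.73 → $178,330; Quinlan 171,828.13 → $171,828; Ferraro 249,731.29 → $249,731; Dube 72,910.85 → $72,911.

Haddad: $10,900 · Tam: $178,330 · Halvorsen: $41,400 · Quinlan: $171,828 · Ferraro: $249,731 · Dube: $72,911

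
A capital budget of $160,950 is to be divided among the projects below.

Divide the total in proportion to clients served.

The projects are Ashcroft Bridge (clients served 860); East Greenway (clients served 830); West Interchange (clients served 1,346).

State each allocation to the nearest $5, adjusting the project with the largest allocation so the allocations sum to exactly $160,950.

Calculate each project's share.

Sum of clients served: 3,036.
Raw shares: Ashcroft Bridge 860/3,036 × $160,950 = 45,591.90; East Greenway 830/3,036 × $160,950 = 44,001.48; West Interchange 1,346/3,036 × $160,950 = 71,356.62.
After rounding ($5): Ashcroft Bridge $45,590; East Greenway $44,000; West Interchange $71,355. Sum = $160,945.
Difference $160,950 − $160,945 = +$5 applied to largest allocation (West Interchange): West Interchange becomes $71,360.

Ashcroft Bridge: $45,590 | East Greenway: $44,000 | West Interchange: $71,360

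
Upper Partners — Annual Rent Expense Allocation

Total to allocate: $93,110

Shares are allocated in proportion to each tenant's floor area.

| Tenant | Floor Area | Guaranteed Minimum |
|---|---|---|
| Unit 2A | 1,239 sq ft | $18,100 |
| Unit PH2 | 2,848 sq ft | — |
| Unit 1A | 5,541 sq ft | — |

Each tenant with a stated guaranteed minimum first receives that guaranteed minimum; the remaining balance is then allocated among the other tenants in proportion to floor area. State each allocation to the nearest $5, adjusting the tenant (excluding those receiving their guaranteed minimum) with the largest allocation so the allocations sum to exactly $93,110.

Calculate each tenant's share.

Unit 2A: $18,100; Unit PH2: $25,465; Unit 1A: $49,545

Fund the minimums — Unit 2A $18,100. Remaining pool $75,010.
Remaining pool split over remaining floor area 8,389: Unit PH2 25,465.31 → $25,465; Unit 1A 49,544.69 → $49,545.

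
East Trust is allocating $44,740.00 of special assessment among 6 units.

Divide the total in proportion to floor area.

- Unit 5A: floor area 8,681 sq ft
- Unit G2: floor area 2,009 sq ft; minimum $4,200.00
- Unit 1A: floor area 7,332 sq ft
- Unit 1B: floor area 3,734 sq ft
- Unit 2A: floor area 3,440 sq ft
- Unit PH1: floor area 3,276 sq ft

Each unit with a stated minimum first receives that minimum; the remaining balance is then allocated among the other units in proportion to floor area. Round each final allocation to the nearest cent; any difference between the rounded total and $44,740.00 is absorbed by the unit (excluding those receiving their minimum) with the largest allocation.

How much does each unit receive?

Minimums first: Unit G2 $4,200.00. Balance $40,540.00.
Balance split over remaining floor area 26,463: Unit 5A 13,298.8603 → $13,298.86; Unit 1A 11,232.2594 → $11,232.26; Unit 1B 5,720.3023 → $5,720.30; Unit 2A 5,269.9089 → $5,269.91; Unit PH1 5,018.6691 → $5,018.67.

Unit 5A: $13,298.86; Unit G2: $4,200.00; Unit 1A: $11,232.26; Unit 1B: $5,720.30; Unit 2A: $5,269.91; Unit PH1: $5,018.67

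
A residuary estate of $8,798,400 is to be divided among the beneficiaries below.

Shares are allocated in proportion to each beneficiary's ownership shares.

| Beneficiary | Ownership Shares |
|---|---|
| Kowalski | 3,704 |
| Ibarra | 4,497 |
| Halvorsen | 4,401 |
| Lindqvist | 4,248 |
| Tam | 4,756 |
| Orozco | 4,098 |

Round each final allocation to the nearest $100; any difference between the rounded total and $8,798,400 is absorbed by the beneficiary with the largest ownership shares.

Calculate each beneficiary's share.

Ownership shares total: 3,704 + 4,497 + 4,401 + 4,248 + 4,756 + 4,098 = 25,704.
Pro-rata amounts: Kowalski 1,267,867.79; Ibarra 1,539,309.24; Halvorsen 1,506,448.74; Lindqvist 1,454,077.31; Tam 1,627,964.15; Orozco 1,402,732.77.
Rounded to nearest $100: Kowalski $1,267,900; Ibarra $1,539,300; Halvorsen $1,506,400; Lindqvist $1,454,100; Tam $1,628,000; Orozco $1,402,700. Sum = $8,798,400.
Rounded total matches; no reconciliation needed.

Kowalski: $1,267,900 · Ibarra: $1,539,300 · Halvorsen: $1,506,400 · Lindqvist: $1,454,100 · Tam: $1,628,000 · Orozco: $1,402,700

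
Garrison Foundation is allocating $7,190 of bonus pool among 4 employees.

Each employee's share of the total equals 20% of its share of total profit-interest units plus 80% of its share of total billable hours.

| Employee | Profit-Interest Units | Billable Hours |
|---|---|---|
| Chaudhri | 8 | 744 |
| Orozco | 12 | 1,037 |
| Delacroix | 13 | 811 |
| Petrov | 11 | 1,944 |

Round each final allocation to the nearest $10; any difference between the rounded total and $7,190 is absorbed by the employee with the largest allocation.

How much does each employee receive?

Profit-interest units total 44; billable hours total 4,536.
Combined weights (20% profit-interest units + 80% billable hours): Chaudhri 0.1676; Orozco 0.2374; Delacroix 0.2021; Petrov 0.3929.
Proportional shares: Chaudhri 1,204.90; Orozco 1,707.18; Delacroix 1,453.27; Petrov 2,824.64.
At nearest $10: Chaudhri $1,200; Orozco $1,710; Delacroix $1,450; Petrov $2,820. Sum = $7,180.
Difference $7,190 − $7,180 = +$10 applied to largest allocation (Petrov): Petrov becomes $2,830.

Chaudhri: $1,200; Orozco: $1,710; Delacroix: $1,450; Petrov: $2,830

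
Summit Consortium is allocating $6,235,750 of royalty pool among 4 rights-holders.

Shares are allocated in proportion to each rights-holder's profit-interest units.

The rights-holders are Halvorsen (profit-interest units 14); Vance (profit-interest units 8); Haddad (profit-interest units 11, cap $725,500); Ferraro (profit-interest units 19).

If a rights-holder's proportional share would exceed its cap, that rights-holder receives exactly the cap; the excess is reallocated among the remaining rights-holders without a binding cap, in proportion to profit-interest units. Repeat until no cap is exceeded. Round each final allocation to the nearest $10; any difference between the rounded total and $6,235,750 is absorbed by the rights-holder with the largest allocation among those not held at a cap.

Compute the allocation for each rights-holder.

Halvorsen: $1,881,550 | Vance: $1,075,170 | Haddad: $725,500 | Ferraro: $2,553,530

Sum of profit-interest units: 52.
Proportional shares (ignoring caps): Halvorsen 1,678,855.77; Vance 959,346.15; Haddad 1,319,100.96; Ferraro 2,278,447.12.
Held at cap: Haddad ($725,500); residual $5,510,250 reallocated over remaining profit-interest units 41.
Shares after redistribution: Halvorsen 1,881,548.78 → $1,881,550; Vance 1,075,170.73 → $1,075,170; Ferraro 2,553,530.49 → $2,553,530.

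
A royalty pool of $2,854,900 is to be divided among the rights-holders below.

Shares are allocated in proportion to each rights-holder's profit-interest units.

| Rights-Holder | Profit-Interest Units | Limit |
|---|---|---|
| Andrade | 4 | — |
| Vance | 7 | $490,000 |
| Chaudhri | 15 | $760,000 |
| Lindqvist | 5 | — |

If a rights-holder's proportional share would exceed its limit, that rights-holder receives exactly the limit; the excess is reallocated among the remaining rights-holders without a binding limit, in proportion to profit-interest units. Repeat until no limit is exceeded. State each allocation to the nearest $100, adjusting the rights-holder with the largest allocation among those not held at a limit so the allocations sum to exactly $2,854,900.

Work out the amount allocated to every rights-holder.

Andrade: $713,300 | Vance: $490,000 | Chaudhri: $760,000 | Lindqvist: $891,600

Sum of profit-interest units: 31.
Proportional shares (ignoring caps): Andrade 368,374.19; Vance 644,654.84; Chaudhri 1,381,403.23; Lindqvist 460,467.74.
Capped: Vance ($490,000), Chaudhri ($760,000); residual $1,604,900 reallocated over remaining profit-interest units 9.
Redistributed shares: Andrade 713,288.89 → $713,300; Lindqvist 891,611.11 → $891,600.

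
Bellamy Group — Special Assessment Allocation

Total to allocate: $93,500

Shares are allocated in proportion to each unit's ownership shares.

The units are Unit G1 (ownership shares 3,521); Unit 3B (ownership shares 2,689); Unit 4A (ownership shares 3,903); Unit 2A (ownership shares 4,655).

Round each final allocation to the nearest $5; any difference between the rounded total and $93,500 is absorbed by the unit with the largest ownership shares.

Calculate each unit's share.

Total ownership shares = 3,521 + 2,689 + 3,903 + 4,655 = 14,768.
Proportional shares: Unit G1 22,292.36; Unit 3B 17,024.75; Unit 4A 24,710.90; Unit 2A 29,472.00.
Rounded to nearest $5: Unit G1 $22,290; Unit 3B $17,025; Unit 4A $24,710; Unit 2A $29,470. Sum = $93,495.
Difference $93,500 − $93,495 = +$5 applied to largest ownership shares (Unit 2A): Unit 2A becomes $29,475.

Unit G1: $22,290 · Unit 3B: $17,025 · Unit 4A: $24,710 · Unit 2A: $29,475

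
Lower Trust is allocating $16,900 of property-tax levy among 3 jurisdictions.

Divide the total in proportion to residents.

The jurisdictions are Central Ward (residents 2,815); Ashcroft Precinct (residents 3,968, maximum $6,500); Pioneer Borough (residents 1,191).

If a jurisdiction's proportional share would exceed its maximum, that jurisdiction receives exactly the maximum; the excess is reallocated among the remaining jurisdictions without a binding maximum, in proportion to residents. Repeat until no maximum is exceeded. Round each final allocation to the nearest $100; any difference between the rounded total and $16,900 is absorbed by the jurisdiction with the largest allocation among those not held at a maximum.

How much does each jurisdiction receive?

Sum of residents: 7,974.
Pro-rata shares before constraints: Central Ward 5,966.08; Ashcroft Precinct 8,409.73; Pioneer Borough 2,524.19.
Held at cap: Ashcroft Precinct ($6,500); residual $10,400 reallocated over remaining residents 4,006.
Redistributed shares: Central Ward 7,308.04 → $7,300; Pioneer Borough 3,091.96 → $3,100.

Central Ward: $7,300; Ashcroft Precinct: $6,500; Pioneer Borough: $3,100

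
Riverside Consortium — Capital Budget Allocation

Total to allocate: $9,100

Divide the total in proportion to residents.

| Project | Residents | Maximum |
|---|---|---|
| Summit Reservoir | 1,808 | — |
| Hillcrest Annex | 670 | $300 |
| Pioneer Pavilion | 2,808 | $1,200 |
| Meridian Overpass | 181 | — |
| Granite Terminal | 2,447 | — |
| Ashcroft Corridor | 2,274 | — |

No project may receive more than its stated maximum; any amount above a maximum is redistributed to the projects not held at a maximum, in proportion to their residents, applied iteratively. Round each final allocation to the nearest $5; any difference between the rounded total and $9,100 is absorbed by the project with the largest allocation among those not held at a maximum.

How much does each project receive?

Summit Reservoir: $2,050 | Hillcrest Annex: $300 | Pioneer Pavilion: $1,200 | Meridian Overpass: $205 | Granite Terminal: $2,770 | Ashcroft Corridor: $2,575

Total residents = 10,188.
Unconstrained shares: Summit Reservoir 1,614.92; Hillcrest Annex 598.45; Pioneer Pavilion 2,508.13; Meridian Overpass 161.67; Granite Terminal 2,185.68; Ashcroft Corridor 2,031.15.
Capped: Hillcrest Annex ($300), Pioneer Pavilion ($1,200); remaining pool $7,600 reallocated over remaining residents 6,710.
Remaining shares: Summit Reservoir 2,047.81 → $2,050; Meridian Overpass 205.01 → $205; Granite Terminal 2,771.56 → $2,770; Ashcroft Corridor 2,575.62 → $2,575.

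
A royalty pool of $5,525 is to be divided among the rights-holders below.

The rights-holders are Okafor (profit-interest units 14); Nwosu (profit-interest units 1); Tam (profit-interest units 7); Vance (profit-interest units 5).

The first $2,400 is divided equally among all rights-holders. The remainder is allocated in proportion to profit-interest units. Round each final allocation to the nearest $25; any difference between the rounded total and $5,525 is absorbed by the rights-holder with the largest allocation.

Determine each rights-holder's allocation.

Okafor: $2,225; Nwosu: $725; Tam: $1,400; Vance: $1,175

$2,400 shared equally gives $600 per rights-holder.
Remainder $3,125 by profit-interest units (total 27): Okafor 1,620.37 → $1,625; Nwosu 115.74 → $125; Tam 810.19 → $800; Vance 578.70 → $575.
Totals: Okafor $600 + $1,625 = $2,225; Nwosu $600 + $125 = $725; Tam $600 + $800 = $1,400; Vance $600 + $575 = $1,175.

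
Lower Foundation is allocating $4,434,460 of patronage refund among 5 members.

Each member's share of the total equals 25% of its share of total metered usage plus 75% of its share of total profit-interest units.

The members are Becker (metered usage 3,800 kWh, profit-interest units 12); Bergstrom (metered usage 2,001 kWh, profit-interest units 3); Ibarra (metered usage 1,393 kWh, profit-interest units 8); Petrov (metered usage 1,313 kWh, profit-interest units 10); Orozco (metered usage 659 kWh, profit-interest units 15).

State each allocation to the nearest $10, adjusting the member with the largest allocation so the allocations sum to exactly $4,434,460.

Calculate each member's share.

Totals — metered usage 9,166, profit-interest units 48.
Blended shares (25% metered usage + 75% profit-interest units): Becker 0.2911; Bergstrom 0.1015; Ibarra 0.1630; Petrov 0.1921; Orozco 0.2523.
Unrounded shares: Becker 1,291,065.98; Bergstrom 449,883.49; Ibarra 722,788.92; Petrov 851,689.91; Orozco 1,119,031.70.
After rounding ($10): Becker $1,291,070; Bergstrom $449,880; Ibarra $722,790; Petrov $851,690; Orozco $1,119,030. Sum = $4,434,460.
No rounding difference to absorb.

Becker: $1,291,070; Bergstrom: $449,880; Ibarra: $722,790; Petrov: $851,690; Orozco: $1,119,030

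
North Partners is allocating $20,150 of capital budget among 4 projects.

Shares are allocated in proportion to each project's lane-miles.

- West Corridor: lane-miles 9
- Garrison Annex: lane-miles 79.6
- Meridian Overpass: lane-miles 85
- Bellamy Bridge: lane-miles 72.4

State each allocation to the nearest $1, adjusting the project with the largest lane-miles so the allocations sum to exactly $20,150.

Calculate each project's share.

Total lane-miles = 246.
Raw shares: West Corridor 9/246 × $20,150 = 737.20; Garrison Annex 79.6/246 × $20,150 = 6,520.08; Meridian Overpass 85/246 × $20,150 = 6,962.40; Bellamy Bridge 72.4/246 × $20,150 = 5,930.33.
At nearest $1: West Corridor $737; Garrison Annex $6,520; Meridian Overpass $6,962; Bellamy Bridge $5,930. Sum = $20,149.
Difference $20,150 − $20,149 = +$1 applied to largest lane-miles (Meridian Overpass): Meridian Overpass becomes $6,963.

West Corridor: $737; Garrison Annex: $6,520; Meridian Overpass: $6,963; Bellamy Bridge: $5,930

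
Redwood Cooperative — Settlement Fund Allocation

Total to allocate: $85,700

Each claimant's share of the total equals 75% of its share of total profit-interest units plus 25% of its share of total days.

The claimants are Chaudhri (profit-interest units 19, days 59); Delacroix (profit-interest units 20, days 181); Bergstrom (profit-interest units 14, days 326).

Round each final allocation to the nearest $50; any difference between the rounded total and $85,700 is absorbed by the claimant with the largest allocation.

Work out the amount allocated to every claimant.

Chaudhri: $25,300 | Delacroix: $31,100 | Bergstrom: $29,300

Profit-interest units total 53; days total 566.
Composite weights (75% profit-interest units + 25% days): Chaudhri 0.2949; Delacroix 0.3630; Bergstrom 0.3421.
Proportional shares: Chaudhri 25,275.33; Delacroix 31,106.17; Bergstrom 29,318.50.
Rounded to nearest $50: Chaudhri $25,300; Delacroix $31,100; Bergstrom $29,300. Sum = $85,700.
Rounded total matches; no reconciliation needed.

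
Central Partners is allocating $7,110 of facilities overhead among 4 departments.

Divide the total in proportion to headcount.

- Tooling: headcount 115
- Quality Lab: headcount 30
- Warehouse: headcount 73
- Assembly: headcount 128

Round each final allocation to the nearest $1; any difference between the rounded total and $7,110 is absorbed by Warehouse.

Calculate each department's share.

Tooling: $2,363 | Quality Lab: $616 | Warehouse: $1,501 | Assembly: $2,630

Total headcount = 346.
Proportional shares: Tooling 115/346 × $7,110 = 2,363.15; Quality Lab 30/346 × $7,110 = 616.47; Warehouse 73/346 × $7,110 = 1,500.09; Assembly 128/346 × $7,110 = 2,630.29.
After rounding ($1): Tooling $2,363; Quality Lab $616; Warehouse $1,500; Assembly $2,630. Sum = $7,109.
Difference $7,110 − $7,109 = +$1 applied to Warehouse: Warehouse becomes $1,501.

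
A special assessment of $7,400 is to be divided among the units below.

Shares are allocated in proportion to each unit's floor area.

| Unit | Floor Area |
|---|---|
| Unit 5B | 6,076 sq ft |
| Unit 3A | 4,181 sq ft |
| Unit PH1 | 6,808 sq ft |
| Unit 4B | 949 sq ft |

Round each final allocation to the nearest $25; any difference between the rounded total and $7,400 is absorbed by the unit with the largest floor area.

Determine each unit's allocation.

Sum of floor area: 6,076 + 4,181 + 6,808 + 949 = 18,014.
Raw shares: Unit 5B 2,495.97; Unit 3A 1,717.52; Unit PH1 2,796.67; Unit 4B 389.84.
Rounded to nearest $25: Unit 5B $2,500; Unit 3A $1,725; Unit PH1 $2,800; Unit 4B $400. Sum = $7,425.
Difference $7,400 − $7,425 = −$25 applied to largest floor area (Unit PH1): Unit PH1 becomes $2,775.

Unit 5B: $2,500; Unit 3A: $1,725; Unit PH1: $2,775; Unit 4B: $400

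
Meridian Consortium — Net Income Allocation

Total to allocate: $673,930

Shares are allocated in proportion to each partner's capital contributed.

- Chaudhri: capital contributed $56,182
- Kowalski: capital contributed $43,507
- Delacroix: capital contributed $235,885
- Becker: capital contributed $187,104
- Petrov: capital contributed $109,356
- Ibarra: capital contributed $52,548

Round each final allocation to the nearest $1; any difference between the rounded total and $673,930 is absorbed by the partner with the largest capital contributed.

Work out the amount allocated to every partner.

Total capital contributed = 56,182 + 43,507 + 235,885 + 187,104 + 109,356 + 52,548 = 684,582.
Proportional shares: Chaudhri 55,307.82; Kowalski 42,830.04; Delacroix 232,214.66; Becker 184,192.69; Petrov 107,654.44; Ibarra 51,730.36.
After rounding ($1): Chaudhri $55,308; Kowalski $42,830; Delacroix $232,215; Becker $184,193; Petrov $107,654; Ibarra $51,730. Sum = $673,930.
Rounded total matches; no reconciliation needed.

Chaudhri: $55,308 · Kowalski: $42,830 · Delacroix: $232,215 · Becker: $184,193 · Petrov: $107,654 · Ibarra: $51,730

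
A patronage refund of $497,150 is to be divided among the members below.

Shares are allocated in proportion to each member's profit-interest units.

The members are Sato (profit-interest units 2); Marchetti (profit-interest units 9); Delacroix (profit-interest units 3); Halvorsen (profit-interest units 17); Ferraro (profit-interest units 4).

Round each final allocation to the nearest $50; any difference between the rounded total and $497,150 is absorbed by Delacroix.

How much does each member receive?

Sum of profit-interest units: 35.
Proportional shares: Sato 2/35 × $497,150 = 28,408.57; Marchetti 9/35 × $497,150 = 127,838.57; Delacroix 3/35 × $497,150 = 42,612.86; Halvorsen 17/35 × $497,150 = 241,472.86; Ferraro 4/35 × $497,150 = 56,817.14.
Rounded to nearest $50: Sato $28,400; Marchetti $127,850; Delacroix $42,600; Halvorsen $241,450; Ferraro $56,800. Sum = $497,100.
Difference $497,150 − $497,100 = +$50 applied to Delacroix: Delacroix becomes $42,650.

Sato: $28,400 | Marchetti: $127,850 | Delacroix: $42,650 | Halvorsen: $241,450 | Ferraro: $56,800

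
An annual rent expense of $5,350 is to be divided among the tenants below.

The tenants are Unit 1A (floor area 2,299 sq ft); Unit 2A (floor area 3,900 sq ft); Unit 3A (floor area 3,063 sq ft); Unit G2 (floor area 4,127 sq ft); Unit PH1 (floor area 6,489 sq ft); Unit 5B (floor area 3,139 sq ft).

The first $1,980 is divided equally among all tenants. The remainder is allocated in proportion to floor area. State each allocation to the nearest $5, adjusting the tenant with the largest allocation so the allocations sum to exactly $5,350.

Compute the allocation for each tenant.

Unit 1A: $665 | Unit 2A: $900 | Unit 3A: $780 | Unit G2: $935 | Unit PH1: $1,280 | Unit 5B: $790

$1,980 shared equally gives $330 per tenant.
Remainder $3,370 by floor area (total 23,017): Unit 1A 336.60 → $335; Unit 2A 571.01 → $570; Unit 3A 448.46 → $450; Unit G2 604.25 → $605; Unit PH1 950.08 → $950; Unit 5B 459.59 → $460.
Totals: Unit 1A $330 + $335 = $665; Unit 2A $330 + $570 = $900; Unit 3A $330 + $450 = $780; Unit G2 $330 + $605 = $935; Unit PH1 $330 + $950 = $1,280; Unit 5B $330 + $460 = $790.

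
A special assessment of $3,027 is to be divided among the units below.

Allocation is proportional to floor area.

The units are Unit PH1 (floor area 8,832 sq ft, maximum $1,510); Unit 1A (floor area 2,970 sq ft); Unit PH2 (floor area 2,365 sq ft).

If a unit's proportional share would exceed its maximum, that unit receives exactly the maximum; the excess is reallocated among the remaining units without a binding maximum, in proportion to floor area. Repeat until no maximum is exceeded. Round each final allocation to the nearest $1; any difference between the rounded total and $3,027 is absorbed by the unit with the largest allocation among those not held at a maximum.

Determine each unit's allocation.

Unit PH1: $1,510 | Unit 1A: $845 | Unit PH2: $672

Floor area total: 14,167.
Proportional shares (ignoring caps): Unit PH1 1,887.09; Unit 1A 634.59; Unit PH2 505.32.
Cap binds for Unit PH1 ($1,510); residual $1,517 reallocated over remaining floor area 5,335.
Shares after redistribution: Unit 1A 844.52 → $845; Unit PH2 672.48 → $672.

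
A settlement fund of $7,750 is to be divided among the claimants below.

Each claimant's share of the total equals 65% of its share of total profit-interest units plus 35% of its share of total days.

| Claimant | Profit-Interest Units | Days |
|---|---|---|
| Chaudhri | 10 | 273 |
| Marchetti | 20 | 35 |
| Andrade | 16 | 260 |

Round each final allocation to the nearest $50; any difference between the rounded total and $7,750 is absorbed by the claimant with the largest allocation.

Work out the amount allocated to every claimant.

Profit-interest units total 46; days total 568.
Combined weights (65% profit-interest units + 35% days): Chaudhri 0.3095; Marchetti 0.3042; Andrade 0.3863.
Unrounded shares: Chaudhri 2,398.83; Marchetti 2,357.36; Andrade 2,993.81.
At nearest $50: Chaudhri $2,400; Marchetti $2,350; Andrade $3,000. Sum = $7,750.
Rounded total matches; no reconciliation needed.

Chaudhri: $2,400 | Marchetti: $2,350 | Andrade: $3,000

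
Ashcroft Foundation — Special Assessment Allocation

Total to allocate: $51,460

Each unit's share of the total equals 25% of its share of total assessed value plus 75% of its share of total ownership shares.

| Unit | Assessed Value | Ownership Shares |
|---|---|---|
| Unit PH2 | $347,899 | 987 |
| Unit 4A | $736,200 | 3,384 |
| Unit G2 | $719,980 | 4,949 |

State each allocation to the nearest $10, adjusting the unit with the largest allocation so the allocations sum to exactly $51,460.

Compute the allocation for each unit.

Unit PH2: $6,570 · Unit 4A: $19,260 · Unit G2: $25,630

Totals — assessed value 1,804,079, ownership shares 9,320.
Combined weights (25% assessed value + 75% ownership shares): Unit PH2 0.1276; Unit 4A 0.3743; Unit G2 0.4980.
Proportional shares: Unit PH2 6,568.15; Unit 4A 19,263.35; Unit G2 25,628.50.
After rounding ($10): Unit PH2 $6,570; Unit 4A $19,260; Unit G2 $25,630. Sum = $51,460.
Sum already equals the total — no adjustment.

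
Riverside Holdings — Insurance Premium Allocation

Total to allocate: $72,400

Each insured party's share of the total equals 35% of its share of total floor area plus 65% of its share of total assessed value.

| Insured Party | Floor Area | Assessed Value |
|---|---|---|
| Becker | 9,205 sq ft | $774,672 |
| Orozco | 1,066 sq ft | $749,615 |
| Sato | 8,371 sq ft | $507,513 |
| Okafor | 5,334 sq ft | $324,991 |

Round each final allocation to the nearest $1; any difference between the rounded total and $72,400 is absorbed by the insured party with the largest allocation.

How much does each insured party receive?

Becker: $25,197 · Orozco: $16,095 · Sato: $18,981 · Okafor: $12,127

Floor area total 23,976; assessed value total 2,356,791.
Combined weights (35% floor area + 65% assessed value): Becker 0.3480; Orozco 0.2223; Sato 0.2622; Okafor 0.1675.
Raw shares: Becker 25,197.19; Orozco 16,094.83; Sato 18,981.16; Okafor 12,126.82.
At nearest $1: Becker $25,197; Orozco $16,095; Sato $18,981; Okafor $12,127. Sum = $72,400.
No rounding difference to absorb.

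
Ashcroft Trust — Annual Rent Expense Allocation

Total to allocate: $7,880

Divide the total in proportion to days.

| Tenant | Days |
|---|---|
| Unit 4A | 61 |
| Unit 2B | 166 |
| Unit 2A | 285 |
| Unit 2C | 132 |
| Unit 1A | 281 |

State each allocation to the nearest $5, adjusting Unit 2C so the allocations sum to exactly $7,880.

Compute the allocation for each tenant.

Unit 4A: $520 | Unit 2B: $1,415 | Unit 2A: $2,430 | Unit 2C: $1,120 | Unit 1A: $2,395

Combined days = 925.
Pro-rata amounts: Unit 4A 61/925 × $7,880 = 519.65; Unit 2B 166/925 × $7,880 = 1,414.14; Unit 2A 285/925 × $7,880 = 2,427.89; Unit 2C 132/925 × $7,880 = 1,124.50; Unit 1A 281/925 × $7,880 = 2,393.82.
At nearest $5: Unit 4A $520; Unit 2B $1,415; Unit 2A $2,430; Unit 2C $1,125; Unit 1A $2,395. Sum = $7,885.
Difference $7,880 − $7,885 = −$5 applied to Unit 2C: Unit 2C becomes $1,120.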